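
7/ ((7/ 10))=10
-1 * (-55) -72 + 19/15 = -15.73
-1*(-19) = 19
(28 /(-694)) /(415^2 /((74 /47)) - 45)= -1036 /2807662015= -0.00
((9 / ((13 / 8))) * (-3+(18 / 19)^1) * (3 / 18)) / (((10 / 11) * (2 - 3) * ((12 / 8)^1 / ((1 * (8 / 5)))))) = 1056 / 475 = 2.22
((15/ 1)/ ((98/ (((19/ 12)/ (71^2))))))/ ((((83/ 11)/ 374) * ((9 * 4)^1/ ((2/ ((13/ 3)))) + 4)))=195415/ 6724573016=0.00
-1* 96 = -96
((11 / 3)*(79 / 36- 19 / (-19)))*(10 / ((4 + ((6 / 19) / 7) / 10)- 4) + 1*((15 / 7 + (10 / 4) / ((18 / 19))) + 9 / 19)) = 13457782195 / 517104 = 26025.29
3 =3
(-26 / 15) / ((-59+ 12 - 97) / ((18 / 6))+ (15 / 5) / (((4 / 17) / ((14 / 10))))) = 104 / 1809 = 0.06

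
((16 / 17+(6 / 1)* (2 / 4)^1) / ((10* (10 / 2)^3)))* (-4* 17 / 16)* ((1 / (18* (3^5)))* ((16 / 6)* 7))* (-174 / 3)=13601 / 4100625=0.00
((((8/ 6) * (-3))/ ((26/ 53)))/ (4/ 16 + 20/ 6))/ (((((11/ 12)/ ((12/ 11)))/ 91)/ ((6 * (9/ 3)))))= -23079168/ 5203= -4435.74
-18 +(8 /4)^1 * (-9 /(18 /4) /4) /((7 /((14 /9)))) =-164 /9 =-18.22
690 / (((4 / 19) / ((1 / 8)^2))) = 6555 / 128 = 51.21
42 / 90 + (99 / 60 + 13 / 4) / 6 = 77 / 60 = 1.28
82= 82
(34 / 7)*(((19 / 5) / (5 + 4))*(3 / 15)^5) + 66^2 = 4287938146 / 984375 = 4356.00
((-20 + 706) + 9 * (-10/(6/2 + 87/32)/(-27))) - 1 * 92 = 326426/549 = 594.58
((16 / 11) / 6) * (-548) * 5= -664.24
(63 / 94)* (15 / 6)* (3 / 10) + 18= 6957 / 376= 18.50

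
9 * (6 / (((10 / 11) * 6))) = 9.90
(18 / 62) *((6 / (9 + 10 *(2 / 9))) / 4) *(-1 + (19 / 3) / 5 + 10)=6237 / 15655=0.40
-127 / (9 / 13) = -1651 / 9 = -183.44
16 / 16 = 1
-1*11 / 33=-1 / 3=-0.33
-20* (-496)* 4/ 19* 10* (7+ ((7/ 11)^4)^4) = 127643156495908052070400/ 873044867407871059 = 146204.58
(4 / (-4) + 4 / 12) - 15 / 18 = -3 / 2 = -1.50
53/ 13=4.08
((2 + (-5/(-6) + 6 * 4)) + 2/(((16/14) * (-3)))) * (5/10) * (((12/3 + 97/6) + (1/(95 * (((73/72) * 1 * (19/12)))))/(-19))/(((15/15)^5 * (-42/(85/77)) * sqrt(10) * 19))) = -0.12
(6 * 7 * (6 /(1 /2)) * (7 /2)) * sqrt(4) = 3528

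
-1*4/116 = -1/29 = -0.03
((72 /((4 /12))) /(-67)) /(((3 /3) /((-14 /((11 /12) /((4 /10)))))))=19.69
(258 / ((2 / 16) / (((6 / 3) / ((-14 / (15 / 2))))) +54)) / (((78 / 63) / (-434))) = -70542360 / 42029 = -1678.42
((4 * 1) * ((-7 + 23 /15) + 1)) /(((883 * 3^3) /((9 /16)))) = -67 /158940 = -0.00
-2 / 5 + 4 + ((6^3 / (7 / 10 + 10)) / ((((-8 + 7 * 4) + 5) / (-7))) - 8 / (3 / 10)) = -46094 / 1605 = -28.72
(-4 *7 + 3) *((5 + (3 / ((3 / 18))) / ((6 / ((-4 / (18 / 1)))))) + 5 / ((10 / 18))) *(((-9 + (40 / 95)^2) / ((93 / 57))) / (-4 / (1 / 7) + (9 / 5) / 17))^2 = -73292025625000 / 5850795952083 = -12.53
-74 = -74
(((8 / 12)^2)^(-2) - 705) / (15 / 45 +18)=-33597 / 880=-38.18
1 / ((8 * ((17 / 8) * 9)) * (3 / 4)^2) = 16 / 1377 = 0.01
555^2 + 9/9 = 308026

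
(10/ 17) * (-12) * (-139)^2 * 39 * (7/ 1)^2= -4430691720/ 17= -260628924.71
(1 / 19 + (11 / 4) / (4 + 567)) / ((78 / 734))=304977 / 564148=0.54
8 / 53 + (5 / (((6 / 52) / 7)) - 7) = 47141 / 159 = 296.48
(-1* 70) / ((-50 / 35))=49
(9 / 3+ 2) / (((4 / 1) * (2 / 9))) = 45 / 8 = 5.62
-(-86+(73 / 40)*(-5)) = 761 / 8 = 95.12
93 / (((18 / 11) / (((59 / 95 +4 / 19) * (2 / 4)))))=23.63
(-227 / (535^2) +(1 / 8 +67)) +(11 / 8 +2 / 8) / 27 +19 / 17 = 8973335782 / 131377275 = 68.30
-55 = -55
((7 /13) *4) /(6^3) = 7 /702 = 0.01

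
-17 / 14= -1.21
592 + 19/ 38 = 1185/ 2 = 592.50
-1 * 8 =-8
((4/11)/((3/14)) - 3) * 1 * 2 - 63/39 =-4.22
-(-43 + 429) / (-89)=386 / 89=4.34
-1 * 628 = -628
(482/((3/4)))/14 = 964/21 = 45.90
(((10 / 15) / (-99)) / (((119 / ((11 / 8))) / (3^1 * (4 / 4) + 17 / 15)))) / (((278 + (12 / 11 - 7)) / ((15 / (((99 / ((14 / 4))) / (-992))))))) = 7688 / 12364083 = 0.00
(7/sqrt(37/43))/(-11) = -7 * sqrt(1591)/407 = -0.69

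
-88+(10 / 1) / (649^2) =-37065678 / 421201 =-88.00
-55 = -55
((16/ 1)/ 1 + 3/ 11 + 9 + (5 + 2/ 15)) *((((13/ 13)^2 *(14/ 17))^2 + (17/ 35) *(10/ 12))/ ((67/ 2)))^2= 15761683135/ 496026792387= 0.03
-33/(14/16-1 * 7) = 264/49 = 5.39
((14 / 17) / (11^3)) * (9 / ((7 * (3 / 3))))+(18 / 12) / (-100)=-64281 / 4525400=-0.01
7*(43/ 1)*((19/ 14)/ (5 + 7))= 817/ 24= 34.04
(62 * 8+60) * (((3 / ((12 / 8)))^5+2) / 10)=9452 / 5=1890.40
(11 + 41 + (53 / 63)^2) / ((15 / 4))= 836788 / 59535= 14.06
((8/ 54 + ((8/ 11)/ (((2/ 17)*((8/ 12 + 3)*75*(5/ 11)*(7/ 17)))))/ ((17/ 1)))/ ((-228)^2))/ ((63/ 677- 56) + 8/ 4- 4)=-1706717/ 33100420901625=-0.00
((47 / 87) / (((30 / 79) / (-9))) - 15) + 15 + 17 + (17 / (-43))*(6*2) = -6829 / 12470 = -0.55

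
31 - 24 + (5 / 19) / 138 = 18359 / 2622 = 7.00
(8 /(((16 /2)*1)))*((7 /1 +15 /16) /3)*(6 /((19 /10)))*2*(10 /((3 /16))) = 50800 /57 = 891.23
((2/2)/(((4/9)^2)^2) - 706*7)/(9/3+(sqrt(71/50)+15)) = -256.17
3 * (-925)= -2775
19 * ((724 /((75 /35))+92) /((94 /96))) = 1960192 /235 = 8341.24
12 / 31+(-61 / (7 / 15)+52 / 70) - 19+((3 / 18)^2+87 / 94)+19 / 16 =-146.44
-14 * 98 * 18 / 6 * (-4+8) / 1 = -16464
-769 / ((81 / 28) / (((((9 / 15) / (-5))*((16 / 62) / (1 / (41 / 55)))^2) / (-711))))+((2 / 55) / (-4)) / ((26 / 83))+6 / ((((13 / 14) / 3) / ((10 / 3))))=360422421353123 / 5580615892500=64.58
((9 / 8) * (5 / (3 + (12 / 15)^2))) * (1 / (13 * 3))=375 / 9464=0.04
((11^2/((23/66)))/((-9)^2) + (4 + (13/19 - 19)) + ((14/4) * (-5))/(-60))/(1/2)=-919141/47196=-19.47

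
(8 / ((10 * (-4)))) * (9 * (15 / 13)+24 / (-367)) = -49233 / 23855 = -2.06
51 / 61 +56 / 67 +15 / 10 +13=132189 / 8174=16.17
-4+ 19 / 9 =-17 / 9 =-1.89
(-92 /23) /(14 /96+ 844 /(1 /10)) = -192 /405127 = -0.00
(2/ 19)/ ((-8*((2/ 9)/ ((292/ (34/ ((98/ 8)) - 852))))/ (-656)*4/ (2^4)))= -53.42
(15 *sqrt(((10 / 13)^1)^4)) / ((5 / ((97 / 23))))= 29100 / 3887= 7.49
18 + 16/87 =1582/87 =18.18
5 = 5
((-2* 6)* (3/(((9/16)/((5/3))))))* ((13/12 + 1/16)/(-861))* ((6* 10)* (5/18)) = 2.37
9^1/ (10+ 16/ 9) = 81/ 106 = 0.76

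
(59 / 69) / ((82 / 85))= 5015 / 5658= 0.89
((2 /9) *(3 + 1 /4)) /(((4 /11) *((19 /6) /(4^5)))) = 36608 /57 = 642.25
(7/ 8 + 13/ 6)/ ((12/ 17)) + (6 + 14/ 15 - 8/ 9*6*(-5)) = 54589/ 1440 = 37.91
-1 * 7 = -7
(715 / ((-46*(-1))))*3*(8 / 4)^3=8580 / 23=373.04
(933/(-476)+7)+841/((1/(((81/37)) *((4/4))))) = 32514359/17612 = 1846.15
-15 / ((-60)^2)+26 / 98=3071 / 11760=0.26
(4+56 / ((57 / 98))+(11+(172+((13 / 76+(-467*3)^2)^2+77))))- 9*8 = 66757652442814291 / 17328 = 3852588437373.86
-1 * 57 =-57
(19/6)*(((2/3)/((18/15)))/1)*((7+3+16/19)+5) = 1505/54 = 27.87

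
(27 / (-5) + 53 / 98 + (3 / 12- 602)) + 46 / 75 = -8908139 / 14700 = -606.00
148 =148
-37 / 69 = -0.54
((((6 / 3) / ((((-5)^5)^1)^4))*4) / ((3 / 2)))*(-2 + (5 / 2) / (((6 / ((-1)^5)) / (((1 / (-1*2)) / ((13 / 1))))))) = -1238 / 11157989501953125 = -0.00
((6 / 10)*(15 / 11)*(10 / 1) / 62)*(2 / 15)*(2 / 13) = 12 / 4433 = 0.00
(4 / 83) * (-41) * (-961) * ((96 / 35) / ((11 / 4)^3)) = 968318976 / 3866555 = 250.43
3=3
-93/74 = -1.26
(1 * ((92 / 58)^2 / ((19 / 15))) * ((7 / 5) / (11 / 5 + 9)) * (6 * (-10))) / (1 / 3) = -44.69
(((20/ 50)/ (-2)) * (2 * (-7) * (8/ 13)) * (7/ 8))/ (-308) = -7/ 1430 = -0.00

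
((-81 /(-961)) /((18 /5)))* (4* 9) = 810 /961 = 0.84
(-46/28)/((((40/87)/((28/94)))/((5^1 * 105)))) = -210105/376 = -558.79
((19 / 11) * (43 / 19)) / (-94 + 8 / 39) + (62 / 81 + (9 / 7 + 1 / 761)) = 34911571481 / 17362173906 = 2.01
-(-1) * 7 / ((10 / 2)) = 7 / 5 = 1.40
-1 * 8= -8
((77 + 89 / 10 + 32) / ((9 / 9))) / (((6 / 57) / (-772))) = -864678.60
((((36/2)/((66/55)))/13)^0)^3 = 1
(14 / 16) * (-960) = -840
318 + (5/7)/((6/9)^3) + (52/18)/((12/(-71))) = 458617/1512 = 303.32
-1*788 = -788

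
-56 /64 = -7 /8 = -0.88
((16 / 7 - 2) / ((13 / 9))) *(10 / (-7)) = -180 / 637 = -0.28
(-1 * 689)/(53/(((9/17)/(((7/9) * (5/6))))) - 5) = -334854/29105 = -11.51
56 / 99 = 0.57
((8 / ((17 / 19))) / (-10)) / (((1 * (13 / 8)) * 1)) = -0.55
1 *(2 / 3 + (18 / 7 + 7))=215 / 21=10.24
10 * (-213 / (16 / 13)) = -13845 / 8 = -1730.62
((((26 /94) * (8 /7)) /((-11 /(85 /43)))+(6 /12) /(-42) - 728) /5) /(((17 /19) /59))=-1524109832183 /158729340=-9601.94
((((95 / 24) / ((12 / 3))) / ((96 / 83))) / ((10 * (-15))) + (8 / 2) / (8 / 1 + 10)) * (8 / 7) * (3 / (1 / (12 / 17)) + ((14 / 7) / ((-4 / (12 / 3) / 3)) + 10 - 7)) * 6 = -59863 / 45696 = -1.31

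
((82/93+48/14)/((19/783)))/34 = 366183/70091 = 5.22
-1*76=-76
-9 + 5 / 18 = -157 / 18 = -8.72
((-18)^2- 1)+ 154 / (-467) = 150687 / 467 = 322.67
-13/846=-0.02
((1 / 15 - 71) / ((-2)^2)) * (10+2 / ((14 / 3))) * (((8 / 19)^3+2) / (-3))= 415516 / 3249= 127.89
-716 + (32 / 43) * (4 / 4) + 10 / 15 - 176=-114886 / 129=-890.59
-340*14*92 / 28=-15640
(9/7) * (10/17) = 90/119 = 0.76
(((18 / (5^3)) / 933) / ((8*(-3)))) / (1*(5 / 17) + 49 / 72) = -306 / 46377875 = -0.00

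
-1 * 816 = -816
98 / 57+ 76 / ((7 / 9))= 39674 / 399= 99.43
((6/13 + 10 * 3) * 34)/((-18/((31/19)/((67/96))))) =-2226048/16549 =-134.51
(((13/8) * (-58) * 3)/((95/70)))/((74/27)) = -213759/2812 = -76.02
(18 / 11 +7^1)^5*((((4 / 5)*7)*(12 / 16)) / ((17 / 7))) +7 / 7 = 83091.81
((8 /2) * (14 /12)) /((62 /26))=182 /93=1.96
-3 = -3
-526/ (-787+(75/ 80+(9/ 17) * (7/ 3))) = 143072/ 213473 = 0.67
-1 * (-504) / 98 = 36 / 7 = 5.14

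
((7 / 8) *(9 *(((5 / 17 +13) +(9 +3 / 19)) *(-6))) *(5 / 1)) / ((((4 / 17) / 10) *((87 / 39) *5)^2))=-57909033 / 31958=-1812.04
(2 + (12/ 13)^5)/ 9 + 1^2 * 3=11016329/ 3341637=3.30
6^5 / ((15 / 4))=10368 / 5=2073.60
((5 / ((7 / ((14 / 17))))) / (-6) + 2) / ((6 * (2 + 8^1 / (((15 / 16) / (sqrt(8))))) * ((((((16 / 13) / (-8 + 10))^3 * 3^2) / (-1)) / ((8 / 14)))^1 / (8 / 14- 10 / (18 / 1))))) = 5327725 / 1124236205568- 1065545 * sqrt(2) / 26349286068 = -0.00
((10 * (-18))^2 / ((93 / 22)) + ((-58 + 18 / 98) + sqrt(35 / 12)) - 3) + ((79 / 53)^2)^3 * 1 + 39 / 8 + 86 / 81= sqrt(105) / 6 + 166256025089069514889 / 21816646631608248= 7622.31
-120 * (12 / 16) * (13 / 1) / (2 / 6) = -3510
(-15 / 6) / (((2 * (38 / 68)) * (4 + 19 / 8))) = -0.35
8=8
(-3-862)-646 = -1511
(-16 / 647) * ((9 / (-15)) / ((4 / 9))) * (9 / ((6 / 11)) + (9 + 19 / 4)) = 3267 / 3235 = 1.01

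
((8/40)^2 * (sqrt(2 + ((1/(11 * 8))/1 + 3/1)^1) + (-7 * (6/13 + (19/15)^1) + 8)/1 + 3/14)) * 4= -21202/34125 + 21 * sqrt(22)/275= -0.26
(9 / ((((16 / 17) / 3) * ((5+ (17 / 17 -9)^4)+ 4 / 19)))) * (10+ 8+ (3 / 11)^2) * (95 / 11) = 1811918565 / 1659448208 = 1.09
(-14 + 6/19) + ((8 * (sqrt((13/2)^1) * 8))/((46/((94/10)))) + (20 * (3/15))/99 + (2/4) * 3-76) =-331597/3762 + 752 * sqrt(26)/115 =-54.80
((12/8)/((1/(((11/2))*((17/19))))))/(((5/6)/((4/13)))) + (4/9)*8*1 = 6.28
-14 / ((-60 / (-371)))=-2597 / 30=-86.57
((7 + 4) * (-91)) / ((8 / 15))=-1876.88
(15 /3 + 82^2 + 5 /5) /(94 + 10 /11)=70.91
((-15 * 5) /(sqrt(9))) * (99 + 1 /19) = -47050 /19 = -2476.32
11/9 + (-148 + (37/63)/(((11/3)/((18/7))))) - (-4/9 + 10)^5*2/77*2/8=-21123393397/31827411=-663.69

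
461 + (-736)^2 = 542157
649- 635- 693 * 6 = -4144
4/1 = 4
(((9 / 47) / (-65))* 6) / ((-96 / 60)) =27 / 2444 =0.01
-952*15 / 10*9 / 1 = -12852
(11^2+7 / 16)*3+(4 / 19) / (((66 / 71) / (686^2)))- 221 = 1070631823 / 10032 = 106721.67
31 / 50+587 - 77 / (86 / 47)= 586454 / 1075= 545.54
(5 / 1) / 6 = 0.83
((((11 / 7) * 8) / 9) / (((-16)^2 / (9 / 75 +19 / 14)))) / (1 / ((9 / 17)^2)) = 51183 / 22657600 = 0.00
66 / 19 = 3.47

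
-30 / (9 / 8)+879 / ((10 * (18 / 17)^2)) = 55877 / 1080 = 51.74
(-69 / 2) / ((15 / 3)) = -69 / 10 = -6.90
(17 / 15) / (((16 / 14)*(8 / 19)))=2261 / 960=2.36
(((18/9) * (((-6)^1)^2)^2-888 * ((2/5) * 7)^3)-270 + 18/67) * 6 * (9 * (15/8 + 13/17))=-348482794158/142375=-2447640.35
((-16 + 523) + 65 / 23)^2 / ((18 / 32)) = 2199985216 / 4761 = 462084.69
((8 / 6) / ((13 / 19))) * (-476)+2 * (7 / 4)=-924.09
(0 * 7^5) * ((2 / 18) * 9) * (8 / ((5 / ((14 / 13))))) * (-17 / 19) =0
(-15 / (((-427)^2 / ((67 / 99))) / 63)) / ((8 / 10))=-5025 / 1146068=-0.00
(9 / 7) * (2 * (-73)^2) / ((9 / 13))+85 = 139149 / 7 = 19878.43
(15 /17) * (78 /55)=1.25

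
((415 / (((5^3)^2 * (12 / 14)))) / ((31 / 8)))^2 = 5400976 / 84462890625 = 0.00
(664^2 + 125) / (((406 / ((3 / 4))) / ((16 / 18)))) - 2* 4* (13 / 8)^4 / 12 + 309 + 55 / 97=17785850803 / 17283072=1029.09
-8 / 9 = -0.89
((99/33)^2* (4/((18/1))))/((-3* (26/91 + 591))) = -14/12417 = -0.00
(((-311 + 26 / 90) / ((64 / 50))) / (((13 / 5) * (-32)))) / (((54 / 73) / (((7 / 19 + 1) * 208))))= 165861475 / 147744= 1122.63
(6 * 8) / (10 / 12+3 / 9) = 288 / 7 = 41.14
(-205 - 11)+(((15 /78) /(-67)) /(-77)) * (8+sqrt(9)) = -2633899 /12194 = -216.00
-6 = -6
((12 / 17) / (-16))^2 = 9 / 4624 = 0.00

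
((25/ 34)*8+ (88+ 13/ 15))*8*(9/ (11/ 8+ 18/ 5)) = 4638912/ 3383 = 1371.24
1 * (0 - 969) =-969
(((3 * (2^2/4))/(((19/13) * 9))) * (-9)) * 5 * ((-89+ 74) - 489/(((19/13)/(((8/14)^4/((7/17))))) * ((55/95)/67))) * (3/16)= 19322.56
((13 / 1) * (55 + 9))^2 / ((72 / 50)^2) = 333827.16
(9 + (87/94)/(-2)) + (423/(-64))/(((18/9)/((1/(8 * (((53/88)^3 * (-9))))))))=244827943/27988876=8.75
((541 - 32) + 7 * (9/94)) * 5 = 239545/94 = 2548.35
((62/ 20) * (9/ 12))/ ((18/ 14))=217/ 120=1.81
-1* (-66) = 66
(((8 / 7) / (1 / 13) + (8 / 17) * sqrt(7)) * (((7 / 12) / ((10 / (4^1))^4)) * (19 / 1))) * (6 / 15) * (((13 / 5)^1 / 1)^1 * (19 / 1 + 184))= 22463168 * sqrt(7) / 796875 + 41717312 / 46875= 964.55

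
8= 8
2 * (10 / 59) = 20 / 59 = 0.34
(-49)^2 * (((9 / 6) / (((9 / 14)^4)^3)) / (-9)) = -68061041806542848 / 847288609443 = -80328.05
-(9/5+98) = -499/5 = -99.80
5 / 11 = 0.45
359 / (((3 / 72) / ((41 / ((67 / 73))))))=25787688 / 67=384890.87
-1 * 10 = -10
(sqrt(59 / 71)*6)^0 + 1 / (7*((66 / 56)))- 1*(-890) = 29407 / 33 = 891.12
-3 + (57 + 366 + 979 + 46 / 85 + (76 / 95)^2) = 595077 / 425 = 1400.18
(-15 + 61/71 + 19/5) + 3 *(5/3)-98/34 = -8.22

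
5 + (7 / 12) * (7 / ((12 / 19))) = 11.47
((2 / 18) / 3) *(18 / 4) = 1 / 6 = 0.17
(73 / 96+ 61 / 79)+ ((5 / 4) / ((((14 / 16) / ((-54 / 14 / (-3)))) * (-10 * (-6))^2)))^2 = 1395341387 / 910459200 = 1.53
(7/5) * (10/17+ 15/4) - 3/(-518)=107069/17612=6.08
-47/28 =-1.68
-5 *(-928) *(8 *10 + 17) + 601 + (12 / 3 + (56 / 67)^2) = 2023128101 / 4489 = 450685.70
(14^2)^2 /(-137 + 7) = -19208 /65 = -295.51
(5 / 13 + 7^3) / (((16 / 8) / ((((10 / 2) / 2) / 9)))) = 620 / 13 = 47.69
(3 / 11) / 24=1 / 88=0.01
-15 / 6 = -5 / 2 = -2.50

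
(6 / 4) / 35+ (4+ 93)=6793 / 70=97.04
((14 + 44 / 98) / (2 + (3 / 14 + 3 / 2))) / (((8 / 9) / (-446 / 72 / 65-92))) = -38144031 / 94640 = -403.04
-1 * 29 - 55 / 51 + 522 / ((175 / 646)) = 16929362 / 8925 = 1896.85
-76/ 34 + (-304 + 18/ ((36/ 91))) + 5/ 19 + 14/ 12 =-251267/ 969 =-259.31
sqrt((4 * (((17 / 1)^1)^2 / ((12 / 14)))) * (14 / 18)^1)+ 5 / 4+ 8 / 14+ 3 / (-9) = 125 / 84+ 119 * sqrt(6) / 9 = 33.88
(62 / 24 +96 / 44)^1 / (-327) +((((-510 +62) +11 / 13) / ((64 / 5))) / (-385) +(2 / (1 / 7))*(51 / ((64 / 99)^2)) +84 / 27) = 382479912849 / 223455232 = 1711.66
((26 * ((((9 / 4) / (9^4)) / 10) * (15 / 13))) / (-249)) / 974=-1 / 235735272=-0.00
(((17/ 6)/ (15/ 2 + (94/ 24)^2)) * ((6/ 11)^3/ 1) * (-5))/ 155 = -88128/ 135707429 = -0.00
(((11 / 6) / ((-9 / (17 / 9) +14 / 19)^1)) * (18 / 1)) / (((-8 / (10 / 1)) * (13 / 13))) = 53295 / 5204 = 10.24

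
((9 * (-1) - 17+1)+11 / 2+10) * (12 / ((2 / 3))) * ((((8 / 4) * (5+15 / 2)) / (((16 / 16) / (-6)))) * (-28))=-718200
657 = 657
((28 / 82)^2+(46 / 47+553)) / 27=43777409 / 2133189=20.52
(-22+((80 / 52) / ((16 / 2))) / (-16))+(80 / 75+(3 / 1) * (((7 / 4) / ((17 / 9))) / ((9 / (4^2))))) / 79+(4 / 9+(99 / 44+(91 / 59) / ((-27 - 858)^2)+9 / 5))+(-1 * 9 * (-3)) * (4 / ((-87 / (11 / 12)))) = -4636792002927991 / 249565552485600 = -18.58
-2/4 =-0.50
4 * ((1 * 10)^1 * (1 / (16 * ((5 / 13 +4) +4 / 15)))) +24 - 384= -652065 / 1814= -359.46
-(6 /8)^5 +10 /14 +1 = 1.48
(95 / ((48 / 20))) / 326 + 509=509.12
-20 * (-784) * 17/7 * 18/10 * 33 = 2261952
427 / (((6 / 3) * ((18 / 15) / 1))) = 2135 / 12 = 177.92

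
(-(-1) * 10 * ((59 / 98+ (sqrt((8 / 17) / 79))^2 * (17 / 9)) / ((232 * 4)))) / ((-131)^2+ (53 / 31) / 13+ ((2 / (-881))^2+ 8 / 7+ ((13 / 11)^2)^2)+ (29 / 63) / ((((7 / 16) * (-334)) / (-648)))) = 163409560487340046165 / 424456883099098911590115168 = 0.00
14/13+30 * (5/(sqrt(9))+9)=4174/13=321.08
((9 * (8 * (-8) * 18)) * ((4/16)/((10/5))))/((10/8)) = -5184/5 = -1036.80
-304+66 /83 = -25166 /83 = -303.20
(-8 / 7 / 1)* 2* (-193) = 3088 / 7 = 441.14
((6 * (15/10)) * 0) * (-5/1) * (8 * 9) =0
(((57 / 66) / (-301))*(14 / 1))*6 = -0.24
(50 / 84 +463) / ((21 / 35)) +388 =146243 / 126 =1160.66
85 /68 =5 /4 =1.25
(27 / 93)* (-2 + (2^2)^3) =18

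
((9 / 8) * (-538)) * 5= -12105 / 4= -3026.25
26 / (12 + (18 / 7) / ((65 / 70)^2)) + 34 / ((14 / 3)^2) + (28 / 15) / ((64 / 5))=569463 / 165424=3.44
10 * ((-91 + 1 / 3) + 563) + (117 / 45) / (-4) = 283361 / 60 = 4722.68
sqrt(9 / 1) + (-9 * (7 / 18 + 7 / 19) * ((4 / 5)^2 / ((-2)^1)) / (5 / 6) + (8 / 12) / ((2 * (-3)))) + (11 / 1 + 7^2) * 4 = 5247694 / 21375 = 245.51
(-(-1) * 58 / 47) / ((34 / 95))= 2755 / 799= 3.45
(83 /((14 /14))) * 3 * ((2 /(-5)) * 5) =-498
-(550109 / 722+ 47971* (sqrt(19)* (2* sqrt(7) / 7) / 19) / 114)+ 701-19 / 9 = -6853* sqrt(133) / 1083-409601 / 6498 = -136.01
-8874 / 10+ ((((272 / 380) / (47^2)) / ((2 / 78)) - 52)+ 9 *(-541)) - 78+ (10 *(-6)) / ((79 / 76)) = -19708935316 / 3315709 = -5944.11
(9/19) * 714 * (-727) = -4671702/19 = -245879.05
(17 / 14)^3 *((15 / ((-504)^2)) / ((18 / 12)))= 24565 / 348509952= 0.00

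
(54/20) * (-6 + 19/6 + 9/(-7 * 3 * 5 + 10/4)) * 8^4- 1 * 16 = -33129488/1025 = -32321.45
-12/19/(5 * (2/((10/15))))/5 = -4/475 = -0.01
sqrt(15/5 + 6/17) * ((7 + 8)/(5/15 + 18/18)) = 45 * sqrt(969)/68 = 20.60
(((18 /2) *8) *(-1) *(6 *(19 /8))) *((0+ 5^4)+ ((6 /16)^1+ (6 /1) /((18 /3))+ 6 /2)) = -2582955 /4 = -645738.75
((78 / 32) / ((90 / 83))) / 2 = 1079 / 960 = 1.12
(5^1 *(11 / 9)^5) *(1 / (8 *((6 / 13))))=10468315 / 2834352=3.69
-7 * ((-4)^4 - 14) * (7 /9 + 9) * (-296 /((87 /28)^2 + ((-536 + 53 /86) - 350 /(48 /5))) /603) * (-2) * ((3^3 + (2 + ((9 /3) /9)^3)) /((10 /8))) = 9329929393799168 /13885434092655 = 671.92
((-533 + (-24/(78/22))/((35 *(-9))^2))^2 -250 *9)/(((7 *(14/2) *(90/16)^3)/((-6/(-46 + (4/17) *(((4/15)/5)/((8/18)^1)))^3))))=294908204393298267884416/147765003768075331489732335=0.00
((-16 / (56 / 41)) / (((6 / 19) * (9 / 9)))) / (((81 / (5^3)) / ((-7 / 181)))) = 97375 / 43983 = 2.21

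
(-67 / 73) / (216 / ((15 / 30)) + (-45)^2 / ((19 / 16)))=-1273 / 2964384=-0.00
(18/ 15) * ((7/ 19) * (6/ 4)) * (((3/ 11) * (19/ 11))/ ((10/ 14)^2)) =9261/ 15125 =0.61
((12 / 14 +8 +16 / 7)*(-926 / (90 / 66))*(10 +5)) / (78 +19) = -794508 / 679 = -1170.11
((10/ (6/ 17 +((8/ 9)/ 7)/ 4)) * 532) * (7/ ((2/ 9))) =435626.65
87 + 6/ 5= 88.20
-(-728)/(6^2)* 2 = 364/9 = 40.44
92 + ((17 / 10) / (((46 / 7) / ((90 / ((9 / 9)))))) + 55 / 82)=109344 / 943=115.95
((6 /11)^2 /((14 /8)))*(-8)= -1152 /847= -1.36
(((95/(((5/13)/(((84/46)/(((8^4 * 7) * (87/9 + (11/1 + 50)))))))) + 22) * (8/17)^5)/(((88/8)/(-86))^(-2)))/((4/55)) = 1462072081745/12801038831468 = 0.11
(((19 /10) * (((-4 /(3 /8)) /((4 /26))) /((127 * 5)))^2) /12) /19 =5408 /54435375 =0.00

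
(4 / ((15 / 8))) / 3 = 32 / 45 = 0.71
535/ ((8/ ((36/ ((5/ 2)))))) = 963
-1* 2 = -2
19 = 19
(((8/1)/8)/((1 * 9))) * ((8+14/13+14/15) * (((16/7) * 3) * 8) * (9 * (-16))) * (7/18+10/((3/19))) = -2292678656/4095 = -559872.69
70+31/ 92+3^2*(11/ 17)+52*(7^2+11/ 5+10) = 25481943/ 7820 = 3258.56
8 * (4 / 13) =32 / 13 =2.46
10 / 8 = 5 / 4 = 1.25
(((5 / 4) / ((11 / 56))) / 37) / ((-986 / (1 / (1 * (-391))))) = 35 / 78454541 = 0.00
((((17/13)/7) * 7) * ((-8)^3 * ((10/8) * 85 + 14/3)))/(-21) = 2896256/819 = 3536.33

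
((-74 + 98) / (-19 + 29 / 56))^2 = 200704 / 119025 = 1.69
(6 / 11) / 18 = 1 / 33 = 0.03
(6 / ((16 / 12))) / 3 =3 / 2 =1.50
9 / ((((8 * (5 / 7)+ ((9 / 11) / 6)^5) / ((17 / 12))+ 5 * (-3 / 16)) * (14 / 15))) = 19326120 / 6205267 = 3.11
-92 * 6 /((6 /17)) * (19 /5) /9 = -29716 /45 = -660.36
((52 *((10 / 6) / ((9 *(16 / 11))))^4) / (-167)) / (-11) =10814375 / 1454090600448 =0.00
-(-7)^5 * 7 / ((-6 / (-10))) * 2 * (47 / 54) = 27647515 / 81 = 341327.35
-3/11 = -0.27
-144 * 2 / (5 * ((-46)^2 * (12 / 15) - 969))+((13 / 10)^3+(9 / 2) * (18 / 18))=23948443 / 3619000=6.62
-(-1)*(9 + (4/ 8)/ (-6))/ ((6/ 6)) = 107/ 12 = 8.92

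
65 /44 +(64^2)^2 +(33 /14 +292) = 16777511.83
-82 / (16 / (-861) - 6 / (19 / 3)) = 670719 / 7901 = 84.89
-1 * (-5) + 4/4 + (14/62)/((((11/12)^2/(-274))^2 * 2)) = 5451439002/453871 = 12010.99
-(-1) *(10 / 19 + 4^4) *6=29244 / 19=1539.16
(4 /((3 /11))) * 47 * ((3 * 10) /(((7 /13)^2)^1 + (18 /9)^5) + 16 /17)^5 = 314123788102642987392 /19914228926965099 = 15773.84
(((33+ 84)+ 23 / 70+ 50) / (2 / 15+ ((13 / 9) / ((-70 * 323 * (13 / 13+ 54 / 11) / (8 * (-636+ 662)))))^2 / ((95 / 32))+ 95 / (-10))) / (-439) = 8227916300638125 / 202194467584257719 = 0.04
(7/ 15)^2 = 49/ 225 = 0.22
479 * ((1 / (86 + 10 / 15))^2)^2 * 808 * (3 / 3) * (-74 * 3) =-434975589 / 285610000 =-1.52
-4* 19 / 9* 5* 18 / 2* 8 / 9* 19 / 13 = -57760 / 117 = -493.68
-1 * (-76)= 76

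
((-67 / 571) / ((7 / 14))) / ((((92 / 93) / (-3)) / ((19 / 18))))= 39463 / 52532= 0.75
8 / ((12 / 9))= 6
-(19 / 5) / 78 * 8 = -76 / 195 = -0.39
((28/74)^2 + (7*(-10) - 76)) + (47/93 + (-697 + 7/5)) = -535337081/636585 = -840.95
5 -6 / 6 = 4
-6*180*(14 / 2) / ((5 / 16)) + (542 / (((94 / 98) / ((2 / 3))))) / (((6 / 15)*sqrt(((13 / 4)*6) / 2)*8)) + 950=-23242 + 66395*sqrt(39) / 10998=-23204.30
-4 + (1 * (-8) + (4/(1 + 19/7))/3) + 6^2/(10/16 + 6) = -12830/2067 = -6.21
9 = 9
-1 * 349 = -349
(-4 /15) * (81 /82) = -54 /205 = -0.26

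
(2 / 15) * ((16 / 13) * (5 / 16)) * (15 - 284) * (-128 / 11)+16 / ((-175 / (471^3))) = -717187478704 / 75075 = -9552946.77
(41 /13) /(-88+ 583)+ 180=1158341 /6435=180.01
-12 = -12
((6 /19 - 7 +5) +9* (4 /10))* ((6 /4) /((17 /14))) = 3822 /1615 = 2.37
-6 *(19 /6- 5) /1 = 11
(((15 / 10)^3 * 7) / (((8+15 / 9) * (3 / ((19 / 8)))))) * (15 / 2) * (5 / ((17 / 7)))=1885275 / 63104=29.88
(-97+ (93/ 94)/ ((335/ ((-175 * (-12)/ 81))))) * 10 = -27469070/ 28341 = -969.23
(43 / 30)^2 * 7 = 12943 / 900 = 14.38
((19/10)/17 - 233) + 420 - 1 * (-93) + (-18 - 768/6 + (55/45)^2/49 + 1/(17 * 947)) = 5041930661/37586430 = 134.14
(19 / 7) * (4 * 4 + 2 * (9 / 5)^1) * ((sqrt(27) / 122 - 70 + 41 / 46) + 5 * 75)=399 * sqrt(3) / 305 + 1871443 / 115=16275.68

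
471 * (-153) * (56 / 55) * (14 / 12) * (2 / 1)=-9416232 / 55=-171204.22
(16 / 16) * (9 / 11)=9 / 11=0.82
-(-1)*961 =961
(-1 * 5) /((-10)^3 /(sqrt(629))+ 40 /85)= 3145 /2124704+ 10625 * sqrt(629) /2124704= 0.13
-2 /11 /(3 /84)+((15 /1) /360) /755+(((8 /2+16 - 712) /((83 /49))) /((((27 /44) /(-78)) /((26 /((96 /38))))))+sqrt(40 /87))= 2 *sqrt(870) /87+79572069266297 /148892040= 534428.64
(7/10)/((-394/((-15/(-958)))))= -21/754904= -0.00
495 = 495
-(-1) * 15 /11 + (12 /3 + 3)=92 /11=8.36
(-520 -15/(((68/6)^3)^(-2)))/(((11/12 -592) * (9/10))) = 308965937600/5170797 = 59752.09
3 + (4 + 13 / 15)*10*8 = 1177 / 3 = 392.33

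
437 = 437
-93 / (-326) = 93 / 326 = 0.29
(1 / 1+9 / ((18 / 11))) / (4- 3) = 13 / 2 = 6.50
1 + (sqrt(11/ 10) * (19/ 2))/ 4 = 1 + 19 * sqrt(110)/ 80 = 3.49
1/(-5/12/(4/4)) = -12/5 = -2.40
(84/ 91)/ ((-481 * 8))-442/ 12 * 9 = -2072871/ 6253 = -331.50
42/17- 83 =-1369/17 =-80.53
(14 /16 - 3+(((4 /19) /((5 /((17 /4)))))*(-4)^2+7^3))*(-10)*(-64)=4179856 /19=219992.42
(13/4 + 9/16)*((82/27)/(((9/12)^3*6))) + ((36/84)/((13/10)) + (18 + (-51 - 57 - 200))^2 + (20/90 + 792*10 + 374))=18388996898/199017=92399.13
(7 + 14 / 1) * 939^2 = 18516141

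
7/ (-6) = -7/ 6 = -1.17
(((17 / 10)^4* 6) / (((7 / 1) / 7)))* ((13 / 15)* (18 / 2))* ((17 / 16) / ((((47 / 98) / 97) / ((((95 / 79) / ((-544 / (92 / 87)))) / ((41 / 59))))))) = -399173365308081 / 1412722240000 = -282.56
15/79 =0.19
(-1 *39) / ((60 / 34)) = -221 / 10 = -22.10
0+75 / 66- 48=-1031 / 22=-46.86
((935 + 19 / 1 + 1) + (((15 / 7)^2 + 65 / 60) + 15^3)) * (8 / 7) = 5098754 / 1029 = 4955.06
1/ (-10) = -1/ 10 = -0.10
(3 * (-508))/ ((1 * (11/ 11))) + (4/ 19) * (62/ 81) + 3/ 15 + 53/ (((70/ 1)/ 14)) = -11642834/ 7695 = -1513.04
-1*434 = -434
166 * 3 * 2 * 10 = 9960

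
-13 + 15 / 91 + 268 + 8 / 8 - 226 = 2745 / 91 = 30.16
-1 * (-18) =18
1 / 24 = 0.04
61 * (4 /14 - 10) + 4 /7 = -592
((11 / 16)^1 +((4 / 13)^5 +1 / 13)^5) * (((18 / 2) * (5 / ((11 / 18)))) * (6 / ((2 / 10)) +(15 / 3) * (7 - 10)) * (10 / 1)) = 2357734011461771413620106843673625 / 310482040654139933305352546492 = 7593.79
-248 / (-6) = 124 / 3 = 41.33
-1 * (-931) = 931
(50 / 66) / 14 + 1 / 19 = 937 / 8778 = 0.11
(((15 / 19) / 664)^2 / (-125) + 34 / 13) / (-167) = -27057787403 / 1727719314880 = -0.02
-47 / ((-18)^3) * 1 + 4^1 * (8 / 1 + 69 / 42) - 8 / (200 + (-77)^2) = 357505867 / 9267048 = 38.58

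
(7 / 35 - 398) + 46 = -1759 / 5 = -351.80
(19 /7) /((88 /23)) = 0.71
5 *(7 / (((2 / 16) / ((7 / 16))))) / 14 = 35 / 4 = 8.75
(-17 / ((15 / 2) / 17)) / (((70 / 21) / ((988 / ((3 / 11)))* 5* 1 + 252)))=-15922744 / 75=-212303.25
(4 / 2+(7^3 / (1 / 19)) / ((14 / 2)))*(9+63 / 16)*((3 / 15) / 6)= 402.36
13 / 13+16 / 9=25 / 9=2.78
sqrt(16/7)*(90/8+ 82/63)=18.98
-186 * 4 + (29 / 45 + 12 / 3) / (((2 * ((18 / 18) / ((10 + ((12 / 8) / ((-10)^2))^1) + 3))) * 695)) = -9306895973 / 12510000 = -743.96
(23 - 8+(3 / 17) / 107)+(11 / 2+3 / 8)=303797 / 14552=20.88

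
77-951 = -874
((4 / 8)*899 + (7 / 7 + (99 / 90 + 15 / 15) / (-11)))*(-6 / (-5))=148602 / 275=540.37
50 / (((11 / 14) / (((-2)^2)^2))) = 11200 / 11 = 1018.18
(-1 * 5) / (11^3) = -5 / 1331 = -0.00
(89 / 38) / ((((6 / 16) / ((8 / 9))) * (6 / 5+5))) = 14240 / 15903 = 0.90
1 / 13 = 0.08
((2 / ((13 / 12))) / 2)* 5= 60 / 13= 4.62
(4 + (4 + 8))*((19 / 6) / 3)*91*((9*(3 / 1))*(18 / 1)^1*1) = 746928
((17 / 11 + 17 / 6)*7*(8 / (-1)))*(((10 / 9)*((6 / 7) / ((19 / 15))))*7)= -809200 / 627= -1290.59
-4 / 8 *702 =-351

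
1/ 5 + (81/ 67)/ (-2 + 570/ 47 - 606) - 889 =-8338749523/ 9382010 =-888.80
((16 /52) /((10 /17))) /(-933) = -34 /60645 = -0.00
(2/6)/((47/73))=73/141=0.52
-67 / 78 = -0.86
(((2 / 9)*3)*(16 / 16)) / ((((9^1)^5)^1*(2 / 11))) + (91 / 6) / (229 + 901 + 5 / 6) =16195012 / 1201942395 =0.01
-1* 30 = -30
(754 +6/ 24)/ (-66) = -3017/ 264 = -11.43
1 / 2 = 0.50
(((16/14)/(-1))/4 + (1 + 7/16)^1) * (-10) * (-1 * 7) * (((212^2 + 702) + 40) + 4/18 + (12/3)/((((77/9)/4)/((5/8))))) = 3403596415/924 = 3683545.90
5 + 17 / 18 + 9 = 269 / 18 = 14.94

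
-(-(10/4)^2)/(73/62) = 775/146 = 5.31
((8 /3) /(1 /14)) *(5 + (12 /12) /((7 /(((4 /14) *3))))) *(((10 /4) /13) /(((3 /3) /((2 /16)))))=1255 /273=4.60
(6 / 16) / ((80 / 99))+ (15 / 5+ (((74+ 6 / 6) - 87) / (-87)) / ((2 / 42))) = 118053 / 18560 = 6.36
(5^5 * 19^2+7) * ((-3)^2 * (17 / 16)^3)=12178372.23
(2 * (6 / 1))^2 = 144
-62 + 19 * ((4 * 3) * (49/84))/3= -53/3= -17.67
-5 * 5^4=-3125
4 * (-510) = -2040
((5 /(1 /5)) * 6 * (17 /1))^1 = 2550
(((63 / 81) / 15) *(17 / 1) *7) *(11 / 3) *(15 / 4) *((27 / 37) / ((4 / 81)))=742203 / 592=1253.72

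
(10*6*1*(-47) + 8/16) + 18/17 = -95827/34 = -2818.44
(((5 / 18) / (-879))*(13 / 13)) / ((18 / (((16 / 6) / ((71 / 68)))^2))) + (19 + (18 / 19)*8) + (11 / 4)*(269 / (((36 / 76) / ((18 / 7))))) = 3473363321105219 / 859240496646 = 4042.36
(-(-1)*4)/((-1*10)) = -2/5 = -0.40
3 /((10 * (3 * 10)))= 1 /100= 0.01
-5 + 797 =792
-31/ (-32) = 31/ 32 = 0.97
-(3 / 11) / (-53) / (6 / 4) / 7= 2 / 4081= 0.00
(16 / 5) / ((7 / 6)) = 96 / 35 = 2.74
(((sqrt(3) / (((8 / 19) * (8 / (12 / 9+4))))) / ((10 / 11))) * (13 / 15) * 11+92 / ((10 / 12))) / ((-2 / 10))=-552 -29887 * sqrt(3) / 360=-695.79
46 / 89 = 0.52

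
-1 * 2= -2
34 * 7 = 238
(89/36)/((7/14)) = 89/18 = 4.94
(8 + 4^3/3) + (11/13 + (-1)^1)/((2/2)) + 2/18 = 3427/117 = 29.29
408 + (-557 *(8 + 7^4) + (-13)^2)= -1341236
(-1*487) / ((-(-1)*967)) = -487 / 967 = -0.50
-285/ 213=-95/ 71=-1.34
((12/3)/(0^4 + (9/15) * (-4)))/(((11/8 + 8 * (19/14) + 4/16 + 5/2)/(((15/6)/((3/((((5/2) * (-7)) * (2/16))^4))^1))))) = -262609375/123715584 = -2.12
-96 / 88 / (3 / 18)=-72 / 11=-6.55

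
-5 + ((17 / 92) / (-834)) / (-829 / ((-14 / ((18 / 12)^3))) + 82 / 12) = -5.00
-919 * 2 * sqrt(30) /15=-1838 * sqrt(30) /15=-671.14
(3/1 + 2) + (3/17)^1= 88/17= 5.18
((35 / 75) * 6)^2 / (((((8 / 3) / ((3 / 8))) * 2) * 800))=441 / 640000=0.00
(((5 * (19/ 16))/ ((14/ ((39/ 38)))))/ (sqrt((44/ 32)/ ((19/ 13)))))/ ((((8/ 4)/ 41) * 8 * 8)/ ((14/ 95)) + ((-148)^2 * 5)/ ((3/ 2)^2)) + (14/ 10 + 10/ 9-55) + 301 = 1107 * sqrt(5434)/ 8855171072 + 11183/ 45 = 248.51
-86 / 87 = -0.99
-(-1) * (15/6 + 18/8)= 19/4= 4.75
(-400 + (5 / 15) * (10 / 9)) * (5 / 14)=-26975 / 189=-142.72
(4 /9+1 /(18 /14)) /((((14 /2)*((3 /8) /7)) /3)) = 88 /9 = 9.78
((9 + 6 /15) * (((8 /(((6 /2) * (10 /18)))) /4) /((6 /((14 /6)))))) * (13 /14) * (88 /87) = 4.12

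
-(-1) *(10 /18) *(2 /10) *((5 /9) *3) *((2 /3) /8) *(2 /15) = 1 /486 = 0.00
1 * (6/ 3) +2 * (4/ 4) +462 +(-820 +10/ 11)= -3884/ 11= -353.09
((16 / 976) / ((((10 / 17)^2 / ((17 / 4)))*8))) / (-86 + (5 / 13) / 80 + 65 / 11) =-702559 / 2235491400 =-0.00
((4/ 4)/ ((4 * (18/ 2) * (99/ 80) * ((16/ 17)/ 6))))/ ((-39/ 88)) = -340/ 1053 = -0.32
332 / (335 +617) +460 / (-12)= -27121 / 714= -37.98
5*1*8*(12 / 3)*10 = 1600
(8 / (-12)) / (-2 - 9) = 2 / 33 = 0.06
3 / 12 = 1 / 4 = 0.25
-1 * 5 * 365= -1825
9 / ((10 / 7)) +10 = 163 / 10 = 16.30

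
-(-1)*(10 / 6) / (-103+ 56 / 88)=-55 / 3378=-0.02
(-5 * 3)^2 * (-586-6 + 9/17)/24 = -754125/136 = -5545.04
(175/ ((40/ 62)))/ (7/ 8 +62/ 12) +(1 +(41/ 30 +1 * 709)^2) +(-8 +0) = 13171592009/ 26100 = 504658.70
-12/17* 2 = -1.41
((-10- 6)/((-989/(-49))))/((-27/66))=17248/8901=1.94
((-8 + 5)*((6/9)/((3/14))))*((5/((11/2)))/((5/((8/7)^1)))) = -64/33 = -1.94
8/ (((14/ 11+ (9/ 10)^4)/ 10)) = 8800000/ 212171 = 41.48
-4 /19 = -0.21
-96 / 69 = -32 / 23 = -1.39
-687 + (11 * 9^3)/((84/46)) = 3704.36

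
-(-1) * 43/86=1/2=0.50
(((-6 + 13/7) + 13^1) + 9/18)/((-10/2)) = -131/70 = -1.87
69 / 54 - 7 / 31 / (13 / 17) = 7127 / 7254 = 0.98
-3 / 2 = -1.50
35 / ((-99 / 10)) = -350 / 99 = -3.54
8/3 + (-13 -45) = -166/3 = -55.33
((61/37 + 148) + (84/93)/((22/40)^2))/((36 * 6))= 784581/1110296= 0.71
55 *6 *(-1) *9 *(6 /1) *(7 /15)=-8316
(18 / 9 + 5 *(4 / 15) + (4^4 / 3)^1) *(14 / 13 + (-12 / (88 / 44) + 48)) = 148960 / 39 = 3819.49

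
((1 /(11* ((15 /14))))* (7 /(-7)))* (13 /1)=-182 /165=-1.10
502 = 502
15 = 15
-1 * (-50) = 50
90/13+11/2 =323/26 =12.42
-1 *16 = -16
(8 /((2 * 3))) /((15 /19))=76 /45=1.69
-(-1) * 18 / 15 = 6 / 5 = 1.20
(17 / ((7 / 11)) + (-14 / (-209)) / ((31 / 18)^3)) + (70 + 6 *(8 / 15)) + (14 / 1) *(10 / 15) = 71430678289 / 653763495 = 109.26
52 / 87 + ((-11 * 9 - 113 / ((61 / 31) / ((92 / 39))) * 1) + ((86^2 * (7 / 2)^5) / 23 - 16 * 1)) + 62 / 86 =92054890482827 / 545856792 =168642.93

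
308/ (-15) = -20.53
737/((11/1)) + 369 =436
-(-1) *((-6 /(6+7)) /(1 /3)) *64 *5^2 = -28800 /13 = -2215.38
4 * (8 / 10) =16 / 5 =3.20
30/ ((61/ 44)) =1320/ 61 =21.64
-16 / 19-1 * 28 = -548 / 19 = -28.84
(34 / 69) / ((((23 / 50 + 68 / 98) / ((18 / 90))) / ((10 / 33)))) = 166600 / 6437079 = 0.03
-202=-202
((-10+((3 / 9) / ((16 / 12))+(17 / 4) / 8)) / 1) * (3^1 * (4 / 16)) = -885 / 128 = -6.91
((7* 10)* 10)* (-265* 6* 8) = -8904000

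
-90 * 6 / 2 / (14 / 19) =-2565 / 7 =-366.43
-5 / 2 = -2.50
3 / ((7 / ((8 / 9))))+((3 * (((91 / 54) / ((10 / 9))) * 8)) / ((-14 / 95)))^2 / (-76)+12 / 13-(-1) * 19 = -854431 / 1092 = -782.45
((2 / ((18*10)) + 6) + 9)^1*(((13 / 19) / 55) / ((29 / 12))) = 35126 / 454575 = 0.08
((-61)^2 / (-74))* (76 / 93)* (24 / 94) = -565592 / 53909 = -10.49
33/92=0.36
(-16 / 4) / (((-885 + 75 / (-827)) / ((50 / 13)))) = 16540 / 951561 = 0.02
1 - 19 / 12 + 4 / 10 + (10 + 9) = 1129 / 60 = 18.82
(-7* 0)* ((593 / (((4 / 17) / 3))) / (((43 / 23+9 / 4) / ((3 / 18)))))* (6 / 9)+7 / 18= 0.39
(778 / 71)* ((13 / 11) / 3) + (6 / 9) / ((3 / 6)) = 13238 / 2343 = 5.65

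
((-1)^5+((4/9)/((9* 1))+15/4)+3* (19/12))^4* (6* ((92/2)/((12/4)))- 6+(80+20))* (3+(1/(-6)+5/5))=1595127337147433/688747536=2315982.64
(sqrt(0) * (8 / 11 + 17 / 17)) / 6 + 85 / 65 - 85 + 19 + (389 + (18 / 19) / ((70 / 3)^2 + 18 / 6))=30359578 / 93613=324.31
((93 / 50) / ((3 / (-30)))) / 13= -93 / 65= -1.43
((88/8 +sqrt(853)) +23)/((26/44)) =22*sqrt(853)/13 +748/13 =106.96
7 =7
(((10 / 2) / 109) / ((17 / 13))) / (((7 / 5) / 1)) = 325 / 12971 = 0.03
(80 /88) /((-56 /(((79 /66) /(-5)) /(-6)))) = -79 /121968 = -0.00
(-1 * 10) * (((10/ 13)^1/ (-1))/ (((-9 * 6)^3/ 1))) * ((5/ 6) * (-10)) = 625/ 1535274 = 0.00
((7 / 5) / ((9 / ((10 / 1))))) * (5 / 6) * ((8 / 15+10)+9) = 2051 / 81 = 25.32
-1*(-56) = 56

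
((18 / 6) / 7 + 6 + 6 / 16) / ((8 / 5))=1905 / 448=4.25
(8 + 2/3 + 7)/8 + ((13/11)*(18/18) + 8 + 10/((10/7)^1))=18.14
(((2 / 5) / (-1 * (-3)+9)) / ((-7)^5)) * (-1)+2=1008421 / 504210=2.00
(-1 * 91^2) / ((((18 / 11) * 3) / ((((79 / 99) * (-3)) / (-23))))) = -654199 / 3726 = -175.58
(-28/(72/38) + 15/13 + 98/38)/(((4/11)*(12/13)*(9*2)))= -270083/147744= -1.83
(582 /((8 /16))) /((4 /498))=144918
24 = 24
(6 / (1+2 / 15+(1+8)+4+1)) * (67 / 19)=6030 / 4313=1.40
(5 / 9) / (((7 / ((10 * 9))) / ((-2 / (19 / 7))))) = -100 / 19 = -5.26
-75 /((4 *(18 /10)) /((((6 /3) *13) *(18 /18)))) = -1625 /6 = -270.83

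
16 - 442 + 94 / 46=-9751 / 23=-423.96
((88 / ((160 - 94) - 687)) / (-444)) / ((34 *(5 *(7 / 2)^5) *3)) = 352 / 295423445835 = 0.00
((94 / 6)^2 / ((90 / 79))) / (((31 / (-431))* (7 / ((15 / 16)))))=-75214241 / 187488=-401.17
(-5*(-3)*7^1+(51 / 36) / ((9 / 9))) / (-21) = -1277 / 252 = -5.07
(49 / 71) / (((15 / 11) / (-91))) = -49049 / 1065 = -46.06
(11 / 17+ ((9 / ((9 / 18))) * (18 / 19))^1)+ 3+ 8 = 28.70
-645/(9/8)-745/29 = -52115/87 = -599.02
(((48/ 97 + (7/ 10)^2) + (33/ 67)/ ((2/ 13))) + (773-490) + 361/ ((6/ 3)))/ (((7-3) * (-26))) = -303949351/ 67589600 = -4.50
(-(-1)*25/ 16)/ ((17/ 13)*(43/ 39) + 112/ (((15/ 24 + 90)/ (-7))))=-9189375/ 42398864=-0.22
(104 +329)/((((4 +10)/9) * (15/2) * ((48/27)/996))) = 2911059/140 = 20793.28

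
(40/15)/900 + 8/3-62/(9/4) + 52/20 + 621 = 598.71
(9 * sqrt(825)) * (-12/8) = -135 * sqrt(33)/2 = -387.76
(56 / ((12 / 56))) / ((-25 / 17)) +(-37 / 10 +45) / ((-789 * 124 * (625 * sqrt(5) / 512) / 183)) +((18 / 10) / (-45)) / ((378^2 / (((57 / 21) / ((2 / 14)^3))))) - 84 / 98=-18224249 / 102060 - 1612352 * sqrt(5) / 127390625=-178.59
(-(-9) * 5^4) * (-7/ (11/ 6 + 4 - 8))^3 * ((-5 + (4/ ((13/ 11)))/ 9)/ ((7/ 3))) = -375902.28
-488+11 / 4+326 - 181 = -1361 / 4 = -340.25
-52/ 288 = -13/ 72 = -0.18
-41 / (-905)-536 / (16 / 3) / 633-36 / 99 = -2004303 / 4201010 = -0.48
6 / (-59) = -6 / 59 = -0.10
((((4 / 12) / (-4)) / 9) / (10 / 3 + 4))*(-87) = 0.11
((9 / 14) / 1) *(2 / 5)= 9 / 35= 0.26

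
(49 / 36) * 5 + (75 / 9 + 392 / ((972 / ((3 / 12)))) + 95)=110.24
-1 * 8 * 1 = -8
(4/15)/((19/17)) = 68/285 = 0.24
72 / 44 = 18 / 11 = 1.64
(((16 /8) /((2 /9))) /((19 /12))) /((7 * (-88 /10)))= -135 /1463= -0.09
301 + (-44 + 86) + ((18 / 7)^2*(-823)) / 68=219056 / 833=262.97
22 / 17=1.29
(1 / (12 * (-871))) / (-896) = 1 / 9364992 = 0.00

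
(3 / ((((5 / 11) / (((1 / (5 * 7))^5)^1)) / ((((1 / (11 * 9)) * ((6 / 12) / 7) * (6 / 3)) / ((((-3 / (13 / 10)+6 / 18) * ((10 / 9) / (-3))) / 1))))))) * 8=1404 / 707732265625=0.00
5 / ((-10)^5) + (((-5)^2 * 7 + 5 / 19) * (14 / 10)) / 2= 46619981 / 380000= 122.68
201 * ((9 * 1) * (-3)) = -5427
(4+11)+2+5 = 22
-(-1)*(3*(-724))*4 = -8688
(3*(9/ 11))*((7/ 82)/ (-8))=-189/ 7216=-0.03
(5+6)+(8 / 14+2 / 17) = 1391 / 119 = 11.69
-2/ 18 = -1/ 9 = -0.11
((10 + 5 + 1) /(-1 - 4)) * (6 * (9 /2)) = -432 /5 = -86.40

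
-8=-8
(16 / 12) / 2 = 0.67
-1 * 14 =-14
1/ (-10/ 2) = -1/ 5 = -0.20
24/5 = 4.80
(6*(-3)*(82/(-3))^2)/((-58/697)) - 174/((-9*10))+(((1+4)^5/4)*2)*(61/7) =1067125529/6090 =175225.87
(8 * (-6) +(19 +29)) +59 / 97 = 59 / 97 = 0.61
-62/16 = -31/8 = -3.88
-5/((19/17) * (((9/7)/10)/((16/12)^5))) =-6092800/41553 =-146.63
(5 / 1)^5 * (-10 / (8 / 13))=-203125 / 4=-50781.25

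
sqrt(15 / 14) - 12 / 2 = -6 +sqrt(210) / 14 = -4.96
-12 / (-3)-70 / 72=109 / 36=3.03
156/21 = 52/7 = 7.43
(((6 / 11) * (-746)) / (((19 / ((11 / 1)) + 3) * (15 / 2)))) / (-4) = 373 / 130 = 2.87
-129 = -129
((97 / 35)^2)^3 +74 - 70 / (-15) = 2932746702287 / 5514796875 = 531.80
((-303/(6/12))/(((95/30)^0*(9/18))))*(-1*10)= 12120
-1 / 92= -0.01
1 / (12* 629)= 1 / 7548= 0.00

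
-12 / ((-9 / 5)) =20 / 3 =6.67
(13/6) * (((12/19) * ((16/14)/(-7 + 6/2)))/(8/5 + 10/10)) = -20/133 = -0.15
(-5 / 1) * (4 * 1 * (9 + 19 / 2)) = -370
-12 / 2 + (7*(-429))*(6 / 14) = -1293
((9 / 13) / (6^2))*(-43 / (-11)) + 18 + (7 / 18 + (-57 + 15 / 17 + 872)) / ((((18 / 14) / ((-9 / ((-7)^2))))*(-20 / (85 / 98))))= 163384369 / 7063056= 23.13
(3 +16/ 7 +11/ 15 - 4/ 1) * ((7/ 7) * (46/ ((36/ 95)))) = 46322/ 189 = 245.09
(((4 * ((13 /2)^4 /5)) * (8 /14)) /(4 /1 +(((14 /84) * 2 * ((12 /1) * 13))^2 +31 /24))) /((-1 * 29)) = -685464 /65998345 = -0.01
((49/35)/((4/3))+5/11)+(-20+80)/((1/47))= 620731/220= 2821.50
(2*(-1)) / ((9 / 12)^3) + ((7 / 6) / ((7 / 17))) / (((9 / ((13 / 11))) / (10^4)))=367864 / 99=3715.80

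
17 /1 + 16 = 33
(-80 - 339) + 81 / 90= -418.10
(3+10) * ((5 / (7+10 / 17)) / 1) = 1105 / 129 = 8.57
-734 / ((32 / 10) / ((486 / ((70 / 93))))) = -8293833 / 56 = -148104.16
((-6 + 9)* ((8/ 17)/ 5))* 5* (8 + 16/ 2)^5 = 25165824/ 17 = 1480342.59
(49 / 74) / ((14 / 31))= 217 / 148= 1.47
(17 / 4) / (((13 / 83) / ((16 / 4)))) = 1411 / 13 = 108.54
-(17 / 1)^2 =-289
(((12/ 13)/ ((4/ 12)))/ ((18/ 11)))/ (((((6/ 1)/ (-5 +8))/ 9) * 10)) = 0.76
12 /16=3 /4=0.75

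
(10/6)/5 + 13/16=55/48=1.15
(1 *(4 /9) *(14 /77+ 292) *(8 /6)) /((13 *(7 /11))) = 51424 /2457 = 20.93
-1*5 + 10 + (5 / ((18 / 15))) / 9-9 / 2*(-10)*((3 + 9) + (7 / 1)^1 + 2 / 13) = 608905 / 702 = 867.39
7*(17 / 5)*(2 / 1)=238 / 5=47.60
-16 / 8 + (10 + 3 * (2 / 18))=25 / 3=8.33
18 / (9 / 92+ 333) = 184 / 3405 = 0.05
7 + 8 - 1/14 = 209/14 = 14.93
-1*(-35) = 35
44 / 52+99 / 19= 1496 / 247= 6.06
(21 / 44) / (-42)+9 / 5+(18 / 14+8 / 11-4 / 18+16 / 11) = 139541 / 27720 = 5.03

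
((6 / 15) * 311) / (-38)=-311 / 95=-3.27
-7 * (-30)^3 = 189000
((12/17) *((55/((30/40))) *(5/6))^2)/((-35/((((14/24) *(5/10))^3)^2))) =-0.05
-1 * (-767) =767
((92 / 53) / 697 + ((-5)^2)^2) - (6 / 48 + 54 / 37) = 6816786903 / 10934536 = 623.42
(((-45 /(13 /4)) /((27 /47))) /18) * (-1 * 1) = 470 /351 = 1.34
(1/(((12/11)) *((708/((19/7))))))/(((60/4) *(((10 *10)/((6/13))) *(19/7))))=11/27612000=0.00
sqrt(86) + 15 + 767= sqrt(86) + 782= 791.27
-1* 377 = -377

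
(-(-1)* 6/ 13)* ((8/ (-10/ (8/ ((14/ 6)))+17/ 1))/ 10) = 288/ 10985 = 0.03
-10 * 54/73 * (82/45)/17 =-984/1241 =-0.79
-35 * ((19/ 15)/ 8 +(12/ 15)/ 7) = -229/ 24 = -9.54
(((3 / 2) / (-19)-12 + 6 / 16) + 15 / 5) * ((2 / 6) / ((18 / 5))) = -245 / 304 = -0.81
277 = 277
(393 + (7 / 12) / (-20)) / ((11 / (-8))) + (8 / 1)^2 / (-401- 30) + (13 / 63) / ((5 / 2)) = -853823951 / 2986830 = -285.86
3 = 3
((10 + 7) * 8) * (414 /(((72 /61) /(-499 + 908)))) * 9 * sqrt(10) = 175591062 * sqrt(10) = 555267692.69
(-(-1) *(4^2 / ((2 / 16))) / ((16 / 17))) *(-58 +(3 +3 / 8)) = -7429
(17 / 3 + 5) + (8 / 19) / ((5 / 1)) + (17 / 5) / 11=34673 / 3135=11.06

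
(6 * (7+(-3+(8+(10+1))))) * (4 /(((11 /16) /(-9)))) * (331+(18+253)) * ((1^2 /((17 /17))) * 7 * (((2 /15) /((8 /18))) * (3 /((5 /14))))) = -21102633216 /275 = -76736848.06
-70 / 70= -1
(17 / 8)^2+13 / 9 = 3433 / 576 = 5.96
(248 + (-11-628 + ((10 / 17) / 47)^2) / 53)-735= -16885706350 / 33835253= -499.06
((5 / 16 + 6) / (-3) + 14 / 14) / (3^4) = -0.01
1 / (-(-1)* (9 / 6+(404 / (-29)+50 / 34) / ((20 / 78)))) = -2465 / 116091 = -0.02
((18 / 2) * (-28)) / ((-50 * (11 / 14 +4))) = 1764 / 1675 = 1.05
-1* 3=-3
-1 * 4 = -4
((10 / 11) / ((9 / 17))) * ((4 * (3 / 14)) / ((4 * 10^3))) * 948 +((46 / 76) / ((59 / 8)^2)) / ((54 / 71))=2498859079 / 6875149050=0.36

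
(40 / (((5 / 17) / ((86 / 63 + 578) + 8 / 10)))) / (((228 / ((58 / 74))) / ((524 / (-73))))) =-94421379328 / 48496455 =-1946.97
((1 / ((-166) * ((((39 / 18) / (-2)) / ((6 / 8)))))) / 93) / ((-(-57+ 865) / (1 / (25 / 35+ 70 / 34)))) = -119 / 5945894240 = -0.00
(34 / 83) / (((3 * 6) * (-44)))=-17 / 32868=-0.00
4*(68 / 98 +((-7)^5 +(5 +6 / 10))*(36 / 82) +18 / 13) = -29496.58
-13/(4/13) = -169/4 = -42.25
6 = 6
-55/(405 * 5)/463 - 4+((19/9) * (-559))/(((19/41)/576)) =-275050752311/187515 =-1466820.00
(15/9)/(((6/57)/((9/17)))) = 285/34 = 8.38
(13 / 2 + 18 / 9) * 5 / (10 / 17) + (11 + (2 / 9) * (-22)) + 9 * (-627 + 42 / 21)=-199679 / 36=-5546.64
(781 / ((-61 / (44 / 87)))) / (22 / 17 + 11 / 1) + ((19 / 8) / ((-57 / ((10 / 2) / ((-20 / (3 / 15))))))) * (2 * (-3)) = -4349473 / 8066640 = -0.54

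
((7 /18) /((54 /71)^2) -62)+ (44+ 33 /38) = -16414391 /997272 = -16.46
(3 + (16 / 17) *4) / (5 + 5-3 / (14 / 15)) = 322 / 323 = 1.00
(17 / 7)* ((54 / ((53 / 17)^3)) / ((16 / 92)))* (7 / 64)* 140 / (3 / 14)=4235767515 / 2382032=1778.22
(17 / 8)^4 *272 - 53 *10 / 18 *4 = 12507353 / 2304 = 5428.54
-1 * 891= -891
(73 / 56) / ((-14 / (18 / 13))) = -657 / 5096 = -0.13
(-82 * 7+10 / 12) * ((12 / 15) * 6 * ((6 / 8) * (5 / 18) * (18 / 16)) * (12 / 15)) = -515.85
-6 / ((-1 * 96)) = 1 / 16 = 0.06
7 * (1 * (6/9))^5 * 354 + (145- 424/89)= 3363409/7209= 466.56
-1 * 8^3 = -512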